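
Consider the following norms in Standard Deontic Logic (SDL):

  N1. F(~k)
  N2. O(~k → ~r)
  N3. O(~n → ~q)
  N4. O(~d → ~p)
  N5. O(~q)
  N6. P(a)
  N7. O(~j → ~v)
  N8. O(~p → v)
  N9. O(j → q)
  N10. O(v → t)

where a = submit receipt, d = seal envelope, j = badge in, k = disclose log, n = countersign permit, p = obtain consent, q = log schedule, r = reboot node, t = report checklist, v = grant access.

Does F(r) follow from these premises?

Premise 2 is O(~k → ~r), but O(~k) is not derivable from the premises, so it does not yield O(~r).
No other premise forces O(~r). An ideal world satisfying every premise can still have r true, so F(r) is not derivable.

No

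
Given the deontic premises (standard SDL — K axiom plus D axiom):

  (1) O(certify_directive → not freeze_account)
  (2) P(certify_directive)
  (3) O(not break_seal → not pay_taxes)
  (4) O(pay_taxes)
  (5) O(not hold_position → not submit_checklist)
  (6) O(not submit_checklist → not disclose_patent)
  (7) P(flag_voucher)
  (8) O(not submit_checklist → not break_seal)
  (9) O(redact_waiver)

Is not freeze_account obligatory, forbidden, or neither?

Premise 1 is O(certify_directive → not freeze_account), but O(certify_directive) is not derivable from the premises (the permission P(certify_directive) asserts only not O(not certify_directive), not O(certify_directive)), so it does not yield O(not freeze_account).
No premise or chain of K-axiom applications forces O(not freeze_account), and none forces O(freeze_account). So not freeze_account is neither obligatory nor forbidden under these norms.

Neither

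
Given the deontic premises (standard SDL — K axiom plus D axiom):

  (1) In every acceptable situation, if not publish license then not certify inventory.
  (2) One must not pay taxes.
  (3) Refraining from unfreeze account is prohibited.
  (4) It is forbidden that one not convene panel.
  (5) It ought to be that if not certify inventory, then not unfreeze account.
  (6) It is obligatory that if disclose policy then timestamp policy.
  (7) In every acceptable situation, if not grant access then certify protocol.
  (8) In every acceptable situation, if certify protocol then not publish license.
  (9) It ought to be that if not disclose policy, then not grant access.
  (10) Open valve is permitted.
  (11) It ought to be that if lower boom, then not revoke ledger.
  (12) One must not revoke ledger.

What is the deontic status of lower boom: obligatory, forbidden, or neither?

Premise 11 is O(lower_boom → ¬revoke_ledger); even if O(¬revoke_ledger) held, inferring O(lower_boom) would be affirming the consequent — invalid.
No premise or chain of K-axiom applications forces O(lower_boom), and none forces O(¬lower_boom). So lower_boom is neither obligatory nor forbidden under these norms.

Neither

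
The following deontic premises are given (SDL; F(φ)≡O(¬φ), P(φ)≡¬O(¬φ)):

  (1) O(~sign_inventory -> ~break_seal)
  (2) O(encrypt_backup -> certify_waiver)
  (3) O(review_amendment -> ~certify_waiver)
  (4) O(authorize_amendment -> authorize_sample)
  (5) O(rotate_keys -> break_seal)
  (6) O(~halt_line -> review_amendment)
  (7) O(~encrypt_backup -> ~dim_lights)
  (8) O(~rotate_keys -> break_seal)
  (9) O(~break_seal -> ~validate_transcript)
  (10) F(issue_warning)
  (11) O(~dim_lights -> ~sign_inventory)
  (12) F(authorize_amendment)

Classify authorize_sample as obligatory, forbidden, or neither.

Premise 4 is O(authorize_amendment -> authorize_sample), but O(authorize_amendment) is not derivable from the premises, so it does not yield O(authorize_sample).
No premise or chain of K-axiom applications forces O(authorize_sample), and none forces O(~authorize_sample). So authorize_sample is neither obligatory nor forbidden under these norms.

Neither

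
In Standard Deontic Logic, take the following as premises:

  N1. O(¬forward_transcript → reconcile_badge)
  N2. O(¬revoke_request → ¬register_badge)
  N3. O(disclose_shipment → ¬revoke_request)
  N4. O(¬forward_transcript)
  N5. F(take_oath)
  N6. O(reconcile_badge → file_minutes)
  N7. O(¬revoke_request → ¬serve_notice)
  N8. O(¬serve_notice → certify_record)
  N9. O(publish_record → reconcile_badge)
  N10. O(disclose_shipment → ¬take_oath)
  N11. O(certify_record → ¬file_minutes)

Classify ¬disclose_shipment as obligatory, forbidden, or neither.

Obligatory

Premise 4 gives O(¬forward_transcript).
With premise 1, O(¬forward_transcript → reconcile_badge), the K-axiom yields O(reconcile_badge).
From O(reconcile_badge) and premise 6, O(reconcile_badge → file_minutes), we obtain O(file_minutes).
The contrapositive of premise 11 (O(certify_record → ¬file_minutes)) is O(file_minutes → ¬certify_record), and O(file_minutes) is already established, so O(¬certify_record).
The contrapositive of premise 8 (O(¬serve_notice → certify_record)) is O(¬certify_record → serve_notice), and O(¬certify_record) is already established, so O(serve_notice).
Premise 7 is O(¬revoke_request → ¬serve_notice); contrapositively O(serve_notice → revoke_request). Since O(serve_notice) holds, K gives O(revoke_request).
The contrapositive of premise 3 (O(disclose_shipment → ¬revoke_request)) is O(revoke_request → ¬disclose_shipment), and O(revoke_request) is already established, so O(¬disclose_shipment).
Premises 2, 5, 9, 10 do not contribute to this derivation.
Hence ¬disclose_shipment is obligatory.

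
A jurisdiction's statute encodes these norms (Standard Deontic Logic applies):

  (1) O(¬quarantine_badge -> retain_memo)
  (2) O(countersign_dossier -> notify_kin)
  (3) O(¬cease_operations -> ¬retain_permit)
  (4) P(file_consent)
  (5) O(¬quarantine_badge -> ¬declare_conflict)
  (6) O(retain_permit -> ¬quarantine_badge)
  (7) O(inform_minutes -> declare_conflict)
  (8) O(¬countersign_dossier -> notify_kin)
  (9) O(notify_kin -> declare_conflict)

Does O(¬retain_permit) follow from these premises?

Yes

By case analysis on countersign_dossier: premise 2 gives O(countersign_dossier -> notify_kin) and premise 8 gives O(¬countersign_dossier -> notify_kin), so O(notify_kin) either way.
From O(notify_kin) and premise 9, O(notify_kin -> declare_conflict), we obtain O(declare_conflict).
The contrapositive of premise 5 (O(¬quarantine_badge -> ¬declare_conflict)) is O(declare_conflict -> quarantine_badge), and O(declare_conflict) is already established, so O(quarantine_badge).
Premise 6 is O(retain_permit -> ¬quarantine_badge); contrapositively O(quarantine_badge -> ¬retain_permit). Since O(quarantine_badge) holds, K gives O(¬retain_permit).
Premises 1, 3, 4, 7 do not contribute to this derivation.
So O(¬retain_permit) follows.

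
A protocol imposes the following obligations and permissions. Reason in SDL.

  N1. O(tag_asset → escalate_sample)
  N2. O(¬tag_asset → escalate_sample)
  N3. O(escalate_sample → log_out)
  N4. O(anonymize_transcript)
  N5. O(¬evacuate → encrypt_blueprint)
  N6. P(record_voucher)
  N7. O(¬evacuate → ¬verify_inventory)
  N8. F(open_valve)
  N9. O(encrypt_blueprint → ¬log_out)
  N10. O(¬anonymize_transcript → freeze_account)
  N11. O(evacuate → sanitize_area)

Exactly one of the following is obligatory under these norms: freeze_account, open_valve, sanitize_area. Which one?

sanitize_area

Premises 2 and 1 are O(¬tag_asset → escalate_sample) and O(tag_asset → escalate_sample); every ideal world satisfies ¬tag_asset or tag_asset, so in either case escalate_sample holds — hence O(escalate_sample).
Premise 3 is O(escalate_sample → log_out); since O(escalate_sample), deontic closure gives O(log_out).
The contrapositive of premise 9 (O(encrypt_blueprint → ¬log_out)) is O(log_out → ¬encrypt_blueprint), and O(log_out) is already established, so O(¬encrypt_blueprint).
Premise 5, O(¬evacuate → encrypt_blueprint), contraposes to O(¬encrypt_blueprint → evacuate); with O(¬encrypt_blueprint) we get O(evacuate).
Applying K to premise 11 (O(evacuate → sanitize_area)) and O(evacuate) yields O(sanitize_area).
So O(sanitize_area) holds — sanitize_area is obligatory. None of the other listed options is made obligatory by any chain of premises.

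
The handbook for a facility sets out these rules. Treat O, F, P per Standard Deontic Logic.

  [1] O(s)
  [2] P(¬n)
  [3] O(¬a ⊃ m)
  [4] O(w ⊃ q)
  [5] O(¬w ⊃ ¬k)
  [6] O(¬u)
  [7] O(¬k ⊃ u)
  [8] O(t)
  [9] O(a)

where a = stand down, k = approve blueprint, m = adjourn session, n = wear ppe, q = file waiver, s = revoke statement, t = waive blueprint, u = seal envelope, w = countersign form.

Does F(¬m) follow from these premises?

No

Premise 3 is O(¬a ⊃ m), but O(¬a) is not derivable from the premises, so it does not yield O(m).
No other premise forces O(m). An ideal world satisfying every premise can still have ¬m true, so F(¬m) is not derivable.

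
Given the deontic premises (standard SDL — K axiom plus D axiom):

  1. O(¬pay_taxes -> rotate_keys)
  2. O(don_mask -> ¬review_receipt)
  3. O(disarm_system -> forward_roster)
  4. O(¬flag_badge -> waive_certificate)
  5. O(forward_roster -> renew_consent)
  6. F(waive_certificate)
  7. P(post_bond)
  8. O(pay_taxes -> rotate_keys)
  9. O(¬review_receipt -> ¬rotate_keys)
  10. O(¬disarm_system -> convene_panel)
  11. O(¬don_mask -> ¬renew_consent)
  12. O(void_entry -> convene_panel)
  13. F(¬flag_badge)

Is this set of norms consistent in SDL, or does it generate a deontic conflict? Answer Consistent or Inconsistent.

Consistent

Premise 4 is O(¬flag_badge -> waive_certificate), but O(¬flag_badge) is not derivable from the premises, so it does not yield O(waive_certificate).
So O(waive_certificate) is not derivable, and the apparent clash with O(¬waive_certificate) does not arise.
A world satisfying every obligation exists (e.g. convene_panel=true, disarm_system=false, don_mask=false, flag_badge=true, forward_roster=false, pay_taxes=false, post_bond=false, renew_consent=false, review_receipt=true, rotate_keys=true, void_entry=false, waive_certificate=false); no atom is both obligatory and forbidden, so the set is consistent.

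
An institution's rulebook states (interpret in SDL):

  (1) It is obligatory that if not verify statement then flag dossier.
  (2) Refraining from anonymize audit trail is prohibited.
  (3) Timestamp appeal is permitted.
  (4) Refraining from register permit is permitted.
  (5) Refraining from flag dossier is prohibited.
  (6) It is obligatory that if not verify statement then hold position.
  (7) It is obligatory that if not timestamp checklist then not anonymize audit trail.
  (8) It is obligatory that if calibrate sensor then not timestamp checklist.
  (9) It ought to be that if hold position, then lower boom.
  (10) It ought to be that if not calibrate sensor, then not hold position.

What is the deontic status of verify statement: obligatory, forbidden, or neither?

Obligatory

Premise 2, F(¬anonymize_audit_trail), is equivalent to O(anonymize_audit_trail).
Premise 7, O(¬timestamp_checklist → ¬anonymize_audit_trail), contraposes to O(anonymize_audit_trail → timestamp_checklist); with O(anonymize_audit_trail) we get O(timestamp_checklist).
The contrapositive of premise 8 (O(calibrate_sensor → ¬timestamp_checklist)) is O(timestamp_checklist → ¬calibrate_sensor), and O(timestamp_checklist) is already established, so O(¬calibrate_sensor).
From O(¬calibrate_sensor) and premise 10, O(¬calibrate_sensor → ¬hold_position), we obtain O(¬hold_position).
Premise 6 is O(¬verify_statement → hold_position); contrapositively O(¬hold_position → verify_statement). Since O(¬hold_position) holds, K gives O(verify_statement).
Premises 1, 3, 4, 5, 9 do not contribute to this derivation.
Hence verify_statement is obligatory.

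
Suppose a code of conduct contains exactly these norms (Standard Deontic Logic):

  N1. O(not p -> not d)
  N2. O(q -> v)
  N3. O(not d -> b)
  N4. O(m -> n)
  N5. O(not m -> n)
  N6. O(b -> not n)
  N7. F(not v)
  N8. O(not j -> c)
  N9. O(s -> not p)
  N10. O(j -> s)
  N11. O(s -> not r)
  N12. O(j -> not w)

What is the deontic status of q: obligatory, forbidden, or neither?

Premise 2 is O(q -> v); even if O(v) held, inferring O(q) would be affirming the consequent — invalid.
No premise or chain of K-axiom applications forces O(q), and none forces O(not q). So q is neither obligatory nor forbidden under these norms.

Neither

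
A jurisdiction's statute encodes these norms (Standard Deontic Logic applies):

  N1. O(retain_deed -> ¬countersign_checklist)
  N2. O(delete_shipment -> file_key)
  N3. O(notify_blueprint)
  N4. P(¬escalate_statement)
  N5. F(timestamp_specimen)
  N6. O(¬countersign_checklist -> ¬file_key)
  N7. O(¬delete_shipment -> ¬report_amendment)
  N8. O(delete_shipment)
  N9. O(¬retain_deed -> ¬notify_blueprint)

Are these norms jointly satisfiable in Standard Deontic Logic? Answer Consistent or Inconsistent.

Inconsistent

From premise 8 we have O(delete_shipment).
With premise 2, O(delete_shipment -> file_key), the K-axiom yields O(file_key).
Premise 6 is O(¬countersign_checklist -> ¬file_key); contrapositively O(file_key -> countersign_checklist). Since O(file_key) holds, K gives O(countersign_checklist).
Premise 1 is O(retain_deed -> ¬countersign_checklist); contrapositively O(countersign_checklist -> ¬retain_deed). Since O(countersign_checklist) holds, K gives O(¬retain_deed).
From O(¬retain_deed) and premise 9, O(¬retain_deed -> ¬notify_blueprint), we obtain O(¬notify_blueprint).
But premise 3 directly asserts O(notify_blueprint).
We now have both O(¬notify_blueprint) and O(notify_blueprint) — notify_blueprint is simultaneously obligatory and forbidden, violating the D-axiom.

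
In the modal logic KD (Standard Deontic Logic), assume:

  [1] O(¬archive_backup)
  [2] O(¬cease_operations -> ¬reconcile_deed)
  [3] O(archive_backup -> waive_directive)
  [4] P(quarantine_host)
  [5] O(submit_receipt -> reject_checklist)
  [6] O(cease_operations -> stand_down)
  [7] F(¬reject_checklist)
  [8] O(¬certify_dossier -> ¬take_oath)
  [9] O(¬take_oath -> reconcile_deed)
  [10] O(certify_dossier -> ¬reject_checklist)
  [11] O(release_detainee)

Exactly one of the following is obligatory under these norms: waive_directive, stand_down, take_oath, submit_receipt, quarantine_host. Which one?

Premise 7, F(¬reject_checklist), is equivalent to O(reject_checklist).
Premise 10, O(certify_dossier -> ¬reject_checklist), contraposes to O(reject_checklist -> ¬certify_dossier); with O(reject_checklist) we get O(¬certify_dossier).
Applying K to premise 8 (O(¬certify_dossier -> ¬take_oath)) and O(¬certify_dossier) yields O(¬take_oath).
Applying K to premise 9 (O(¬take_oath -> reconcile_deed)) and O(¬take_oath) yields O(reconcile_deed).
Premise 2, O(¬cease_operations -> ¬reconcile_deed), contraposes to O(reconcile_deed -> cease_operations); with O(reconcile_deed) we get O(cease_operations).
Premise 6 is O(cease_operations -> stand_down); since O(cease_operations), deontic closure gives O(stand_down).
So O(stand_down) holds — stand_down is obligatory. None of the other listed options is made obligatory by any chain of premises.

stand_down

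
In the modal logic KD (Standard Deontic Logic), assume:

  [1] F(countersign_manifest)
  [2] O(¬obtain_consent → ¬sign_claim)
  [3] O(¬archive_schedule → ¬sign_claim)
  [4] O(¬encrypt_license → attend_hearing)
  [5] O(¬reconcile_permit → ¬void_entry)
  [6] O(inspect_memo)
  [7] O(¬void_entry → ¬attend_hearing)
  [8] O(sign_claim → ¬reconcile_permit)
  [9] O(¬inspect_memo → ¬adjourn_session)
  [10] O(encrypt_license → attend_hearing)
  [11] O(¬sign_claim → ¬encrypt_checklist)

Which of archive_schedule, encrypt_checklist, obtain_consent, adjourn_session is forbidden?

Premises 4 and 10 cover both cases: O(¬encrypt_license → attend_hearing) and O(encrypt_license → attend_hearing). Since ¬encrypt_license ∨ encrypt_license is a tautology, O(attend_hearing) follows.
Premise 7, O(¬void_entry → ¬attend_hearing), contraposes to O(attend_hearing → void_entry); with O(attend_hearing) we get O(void_entry).
The contrapositive of premise 5 (O(¬reconcile_permit → ¬void_entry)) is O(void_entry → reconcile_permit), and O(void_entry) is already established, so O(reconcile_permit).
Premise 8, O(sign_claim → ¬reconcile_permit), contraposes to O(reconcile_permit → ¬sign_claim); with O(reconcile_permit) we get O(¬sign_claim).
From O(¬sign_claim) and premise 11, O(¬sign_claim → ¬encrypt_checklist), we obtain O(¬encrypt_checklist).
So O(¬encrypt_checklist) holds, i.e. encrypt_checklist is forbidden. None of the other listed options is forbidden under the premises.

encrypt_checklist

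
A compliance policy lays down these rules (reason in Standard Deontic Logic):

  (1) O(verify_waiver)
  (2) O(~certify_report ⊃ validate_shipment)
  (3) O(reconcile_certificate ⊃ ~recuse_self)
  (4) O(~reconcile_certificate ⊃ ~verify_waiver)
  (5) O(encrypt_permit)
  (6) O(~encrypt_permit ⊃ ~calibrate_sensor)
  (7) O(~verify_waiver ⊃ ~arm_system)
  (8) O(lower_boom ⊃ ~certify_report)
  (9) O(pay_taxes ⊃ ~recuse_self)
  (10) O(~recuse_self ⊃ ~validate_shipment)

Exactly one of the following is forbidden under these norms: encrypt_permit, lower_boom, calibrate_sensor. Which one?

Premise 1 states O(verify_waiver) outright.
Premise 4, O(~reconcile_certificate ⊃ ~verify_waiver), contraposes to O(verify_waiver ⊃ reconcile_certificate); with O(verify_waiver) we get O(reconcile_certificate).
Premise 3 is O(reconcile_certificate ⊃ ~recuse_self); since O(reconcile_certificate), deontic closure gives O(~recuse_self).
From O(~recuse_self) and premise 10, O(~recuse_self ⊃ ~validate_shipment), we obtain O(~validate_shipment).
The contrapositive of premise 2 (O(~certify_report ⊃ validate_shipment)) is O(~validate_shipment ⊃ certify_report), and O(~validate_shipment) is already established, so O(certify_report).
The contrapositive of premise 8 (O(lower_boom ⊃ ~certify_report)) is O(certify_report ⊃ ~lower_boom), and O(certify_report) is already established, so O(~lower_boom).
So O(~lower_boom) holds, i.e. lower_boom is forbidden. None of the other listed options is forbidden under the premises.

lower_boom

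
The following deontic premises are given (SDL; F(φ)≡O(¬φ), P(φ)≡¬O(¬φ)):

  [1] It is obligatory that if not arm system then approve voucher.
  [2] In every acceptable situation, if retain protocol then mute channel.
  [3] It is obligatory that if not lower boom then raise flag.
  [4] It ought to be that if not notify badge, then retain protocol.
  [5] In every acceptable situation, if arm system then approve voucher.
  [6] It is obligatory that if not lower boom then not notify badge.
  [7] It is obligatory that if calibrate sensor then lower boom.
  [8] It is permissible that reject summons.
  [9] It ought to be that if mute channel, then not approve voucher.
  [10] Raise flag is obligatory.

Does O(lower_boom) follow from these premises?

Premises 1 and 5 cover both cases: O(¬arm_system → approve_voucher) and O(arm_system → approve_voucher). Since ¬arm_system ∨ arm_system is a tautology, O(approve_voucher) follows.
Premise 9, O(mute_channel → ¬approve_voucher), contraposes to O(approve_voucher → ¬mute_channel); with O(approve_voucher) we get O(¬mute_channel).
Premise 2, O(retain_protocol → mute_channel), contraposes to O(¬mute_channel → ¬retain_protocol); with O(¬mute_channel) we get O(¬retain_protocol).
The contrapositive of premise 4 (O(¬notify_badge → retain_protocol)) is O(¬retain_protocol → notify_badge), and O(¬retain_protocol) is already established, so O(notify_badge).
Premise 6, O(¬lower_boom → ¬notify_badge), contraposes to O(notify_badge → lower_boom); with O(notify_badge) we get O(lower_boom).
Premises 3, 7, 8, 10 do not contribute to this derivation.
So O(lower_boom) follows.

Yes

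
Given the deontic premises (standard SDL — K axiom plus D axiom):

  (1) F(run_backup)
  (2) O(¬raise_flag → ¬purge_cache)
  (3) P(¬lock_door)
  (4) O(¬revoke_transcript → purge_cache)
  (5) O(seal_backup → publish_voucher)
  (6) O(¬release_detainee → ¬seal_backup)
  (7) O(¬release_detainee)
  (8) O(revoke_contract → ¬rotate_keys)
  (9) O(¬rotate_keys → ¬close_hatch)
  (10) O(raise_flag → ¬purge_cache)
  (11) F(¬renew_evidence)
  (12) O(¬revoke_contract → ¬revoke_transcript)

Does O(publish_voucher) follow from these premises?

No

Premise 5 is O(seal_backup → publish_voucher), but O(seal_backup) is not derivable from the premises, so it does not yield O(publish_voucher).
No other premise forces O(publish_voucher). An ideal world satisfying every premise can still have publish_voucher false, so O(publish_voucher) is not derivable.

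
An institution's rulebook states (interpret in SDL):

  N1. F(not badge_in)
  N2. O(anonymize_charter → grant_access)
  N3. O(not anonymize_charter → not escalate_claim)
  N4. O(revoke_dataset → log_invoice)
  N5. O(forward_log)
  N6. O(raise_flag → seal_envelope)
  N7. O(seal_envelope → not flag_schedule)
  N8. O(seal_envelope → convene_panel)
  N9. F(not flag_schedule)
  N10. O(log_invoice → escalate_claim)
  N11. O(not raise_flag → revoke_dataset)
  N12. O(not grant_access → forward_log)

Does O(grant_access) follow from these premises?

Yes

Premise 9 is F(not flag_schedule), i.e. O(flag_schedule).
Premise 7, O(seal_envelope → not flag_schedule), contraposes to O(flag_schedule → not seal_envelope); with O(flag_schedule) we get O(not seal_envelope).
The contrapositive of premise 6 (O(raise_flag → seal_envelope)) is O(not seal_envelope → not raise_flag), and O(not seal_envelope) is already established, so O(not raise_flag).
Premise 11 is O(not raise_flag → revoke_dataset); since O(not raise_flag), deontic closure gives O(revoke_dataset).
Premise 4 is O(revoke_dataset → log_invoice); since O(revoke_dataset), deontic closure gives O(log_invoice).
With premise 10, O(log_invoice → escalate_claim), the K-axiom yields O(escalate_claim).
Premise 3, O(not anonymize_charter → not escalate_claim), contraposes to O(escalate_claim → anonymize_charter); with O(escalate_claim) we get O(anonymize_charter).
Applying K to premise 2 (O(anonymize_charter → grant_access)) and O(anonymize_charter) yields O(grant_access).
Premises 1, 5, 8, 12 do not contribute to this derivation.
So O(grant_access) follows.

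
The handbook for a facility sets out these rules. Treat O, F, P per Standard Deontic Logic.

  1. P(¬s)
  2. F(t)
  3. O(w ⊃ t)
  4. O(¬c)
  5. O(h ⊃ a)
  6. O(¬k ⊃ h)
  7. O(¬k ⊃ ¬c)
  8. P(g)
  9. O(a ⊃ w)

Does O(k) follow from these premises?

Premise 2, F(t), is equivalent to O(¬t).
Premise 3 is O(w ⊃ t); contrapositively O(¬t ⊃ ¬w). Since O(¬t) holds, K gives O(¬w).
The contrapositive of premise 9 (O(a ⊃ w)) is O(¬w ⊃ ¬a), and O(¬w) is already established, so O(¬a).
Premise 5, O(h ⊃ a), contraposes to O(¬a ⊃ ¬h); with O(¬a) we get O(¬h).
The contrapositive of premise 6 (O(¬k ⊃ h)) is O(¬h ⊃ k), and O(¬h) is already established, so O(k).
Premises 1, 4, 7, 8 do not contribute to this derivation.
So O(k) follows.

Yes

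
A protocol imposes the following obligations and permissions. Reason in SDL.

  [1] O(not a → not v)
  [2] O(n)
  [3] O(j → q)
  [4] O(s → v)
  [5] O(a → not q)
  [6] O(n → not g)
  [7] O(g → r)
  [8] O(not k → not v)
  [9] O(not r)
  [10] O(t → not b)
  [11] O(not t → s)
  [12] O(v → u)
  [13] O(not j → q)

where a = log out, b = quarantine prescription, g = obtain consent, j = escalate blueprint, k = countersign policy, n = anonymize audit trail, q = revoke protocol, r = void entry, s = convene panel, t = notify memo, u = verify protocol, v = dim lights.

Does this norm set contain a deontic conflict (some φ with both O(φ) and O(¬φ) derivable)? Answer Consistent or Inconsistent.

Premise 7 is O(g → r), but O(g) is not derivable from the premises, so it does not yield O(r).
So O(r) is not derivable, and the apparent clash with O(not r) does not arise.
A world satisfying every obligation exists (e.g. a=false, b=false, g=false, j=false, k=false, n=true, q=true, r=false, s=false, t=true, u=false, v=false); no atom is both obligatory and forbidden, so the set is consistent.

Consistent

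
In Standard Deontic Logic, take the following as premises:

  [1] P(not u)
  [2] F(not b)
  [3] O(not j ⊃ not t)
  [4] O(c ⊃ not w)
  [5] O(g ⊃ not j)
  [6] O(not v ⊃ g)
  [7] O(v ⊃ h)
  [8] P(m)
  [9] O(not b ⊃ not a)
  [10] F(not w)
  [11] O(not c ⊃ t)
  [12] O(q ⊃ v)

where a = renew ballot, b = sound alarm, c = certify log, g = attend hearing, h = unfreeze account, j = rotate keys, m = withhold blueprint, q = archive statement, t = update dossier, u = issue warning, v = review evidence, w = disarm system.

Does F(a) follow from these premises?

Premise 9 is O(not b ⊃ not a), but O(not b) is not derivable from the premises, so it does not yield O(not a).
No other premise forces O(not a). An ideal world satisfying every premise can still have a true, so F(a) is not derivable.

No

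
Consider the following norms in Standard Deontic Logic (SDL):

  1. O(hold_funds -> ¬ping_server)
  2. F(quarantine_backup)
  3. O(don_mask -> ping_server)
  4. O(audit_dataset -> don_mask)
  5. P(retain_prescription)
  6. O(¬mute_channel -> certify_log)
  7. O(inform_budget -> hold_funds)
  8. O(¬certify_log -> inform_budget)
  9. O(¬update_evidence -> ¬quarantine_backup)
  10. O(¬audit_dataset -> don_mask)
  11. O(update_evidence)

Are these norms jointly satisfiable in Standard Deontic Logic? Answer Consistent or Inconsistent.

Consistent

Premise 9 is O(¬update_evidence -> ¬quarantine_backup); even if O(¬quarantine_backup) held, inferring O(¬update_evidence) would be affirming the consequent — invalid.
So O(¬update_evidence) is not derivable, and the apparent clash with O(update_evidence) does not arise.
A world satisfying every obligation exists (e.g. audit_dataset=false, certify_log=true, don_mask=true, hold_funds=false, inform_budget=false, mute_channel=false, ping_server=true, quarantine_backup=false, retain_prescription=false, update_evidence=true); no atom is both obligatory and forbidden, so the set is consistent.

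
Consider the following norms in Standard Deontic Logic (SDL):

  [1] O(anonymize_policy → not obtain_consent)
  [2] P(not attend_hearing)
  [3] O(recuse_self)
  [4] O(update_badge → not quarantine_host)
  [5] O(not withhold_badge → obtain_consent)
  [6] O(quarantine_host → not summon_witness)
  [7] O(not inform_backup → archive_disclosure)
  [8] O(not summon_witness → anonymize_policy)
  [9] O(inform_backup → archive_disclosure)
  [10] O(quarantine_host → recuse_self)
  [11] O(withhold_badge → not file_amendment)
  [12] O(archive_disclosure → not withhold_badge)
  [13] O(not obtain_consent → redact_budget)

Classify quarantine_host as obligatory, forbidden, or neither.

Forbidden

Premises 9 and 7 are O(inform_backup → archive_disclosure) and O(not inform_backup → archive_disclosure); every ideal world satisfies inform_backup or not inform_backup, so in either case archive_disclosure holds — hence O(archive_disclosure).
Applying K to premise 12 (O(archive_disclosure → not withhold_badge)) and O(archive_disclosure) yields O(not withhold_badge).
Premise 5 is O(not withhold_badge → obtain_consent); since O(not withhold_badge), deontic closure gives O(obtain_consent).
The contrapositive of premise 1 (O(anonymize_policy → not obtain_consent)) is O(obtain_consent → not anonymize_policy), and O(obtain_consent) is already established, so O(not anonymize_policy).
The contrapositive of premise 8 (O(not summon_witness → anonymize_policy)) is O(not anonymize_policy → summon_witness), and O(not anonymize_policy) is already established, so O(summon_witness).
The contrapositive of premise 6 (O(quarantine_host → not summon_witness)) is O(summon_witness → not quarantine_host), and O(summon_witness) is already established, so O(not quarantine_host).
Premises 2, 3, 4, 10, 11, 13 do not contribute to this derivation.
Thus O(not quarantine_host), which is F(quarantine_host): quarantine_host is forbidden.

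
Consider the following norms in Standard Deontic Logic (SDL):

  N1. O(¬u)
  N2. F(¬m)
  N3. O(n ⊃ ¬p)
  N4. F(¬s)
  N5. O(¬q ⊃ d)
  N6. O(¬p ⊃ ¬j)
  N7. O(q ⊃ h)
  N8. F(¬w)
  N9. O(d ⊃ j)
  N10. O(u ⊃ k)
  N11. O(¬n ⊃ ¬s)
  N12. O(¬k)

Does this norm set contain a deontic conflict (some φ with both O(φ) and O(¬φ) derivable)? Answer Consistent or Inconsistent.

Consistent

Premise 10 is O(u ⊃ k), but O(u) is not derivable from the premises, so it does not yield O(k).
So O(k) is not derivable, and the apparent clash with O(¬k) does not arise.
A world satisfying every obligation exists (e.g. d=false, h=true, j=false, k=false, m=true, n=true, p=false, q=true, s=true, u=false, w=true); no atom is both obligatory and forbidden, so the set is consistent.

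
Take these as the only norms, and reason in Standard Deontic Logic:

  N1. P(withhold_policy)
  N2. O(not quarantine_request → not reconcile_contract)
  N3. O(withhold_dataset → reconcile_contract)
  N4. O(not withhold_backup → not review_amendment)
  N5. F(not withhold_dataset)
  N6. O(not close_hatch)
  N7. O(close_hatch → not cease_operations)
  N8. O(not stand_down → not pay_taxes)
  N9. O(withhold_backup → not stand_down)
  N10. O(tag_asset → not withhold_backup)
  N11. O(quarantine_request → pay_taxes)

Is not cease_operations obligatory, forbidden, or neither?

Neither

Premise 7 is O(close_hatch → not cease_operations), but O(close_hatch) is not derivable from the premises, so it does not yield O(not cease_operations).
No premise or chain of K-axiom applications forces O(not cease_operations), and none forces O(cease_operations). So not cease_operations is neither obligatory nor forbidden under these norms.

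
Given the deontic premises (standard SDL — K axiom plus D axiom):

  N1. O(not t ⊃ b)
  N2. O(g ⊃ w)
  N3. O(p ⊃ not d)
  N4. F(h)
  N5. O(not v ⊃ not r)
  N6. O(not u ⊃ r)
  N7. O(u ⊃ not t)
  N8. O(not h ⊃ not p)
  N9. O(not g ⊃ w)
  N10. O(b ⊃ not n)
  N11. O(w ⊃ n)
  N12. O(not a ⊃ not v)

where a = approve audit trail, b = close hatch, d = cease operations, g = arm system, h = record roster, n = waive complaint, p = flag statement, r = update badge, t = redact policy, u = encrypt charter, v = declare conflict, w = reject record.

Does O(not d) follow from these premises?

Premise 3 is O(p ⊃ not d), but O(p) is not derivable from the premises, so it does not yield O(not d).
No other premise forces O(not d). An ideal world satisfying every premise can still have not d false, so O(not d) is not derivable.

No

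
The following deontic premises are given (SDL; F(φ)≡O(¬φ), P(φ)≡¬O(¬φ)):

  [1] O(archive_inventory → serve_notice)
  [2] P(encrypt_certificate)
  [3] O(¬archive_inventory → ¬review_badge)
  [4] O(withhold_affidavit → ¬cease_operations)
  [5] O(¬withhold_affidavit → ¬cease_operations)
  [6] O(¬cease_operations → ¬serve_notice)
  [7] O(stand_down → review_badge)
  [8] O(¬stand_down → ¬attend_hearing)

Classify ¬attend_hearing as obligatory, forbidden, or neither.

Premises 4 and 5 are O(withhold_affidavit → ¬cease_operations) and O(¬withhold_affidavit → ¬cease_operations); every ideal world satisfies withhold_affidavit or ¬withhold_affidavit, so in either case ¬cease_operations holds — hence O(¬cease_operations).
Applying K to premise 6 (O(¬cease_operations → ¬serve_notice)) and O(¬cease_operations) yields O(¬serve_notice).
Premise 1, O(archive_inventory → serve_notice), contraposes to O(¬serve_notice → ¬archive_inventory); with O(¬serve_notice) we get O(¬archive_inventory).
With premise 3, O(¬archive_inventory → ¬review_badge), the K-axiom yields O(¬review_badge).
Premise 7 is O(stand_down → review_badge); contrapositively O(¬review_badge → ¬stand_down). Since O(¬review_badge) holds, K gives O(¬stand_down).
From O(¬stand_down) and premise 8, O(¬stand_down → ¬attend_hearing), we obtain O(¬attend_hearing).
Premise 2 does not contribute to this derivation.
Hence ¬attend_hearing is obligatory.

Obligatory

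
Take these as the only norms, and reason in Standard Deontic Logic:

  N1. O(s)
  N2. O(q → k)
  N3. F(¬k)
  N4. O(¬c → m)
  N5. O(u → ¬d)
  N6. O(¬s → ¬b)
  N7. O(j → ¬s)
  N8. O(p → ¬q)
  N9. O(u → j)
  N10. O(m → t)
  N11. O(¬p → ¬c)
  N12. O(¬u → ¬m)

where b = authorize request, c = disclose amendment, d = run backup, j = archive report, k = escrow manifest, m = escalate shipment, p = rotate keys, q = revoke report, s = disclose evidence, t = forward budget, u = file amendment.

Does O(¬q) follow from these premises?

Yes

Premise 1 gives O(s).
The contrapositive of premise 7 (O(j → ¬s)) is O(s → ¬j), and O(s) is already established, so O(¬j).
The contrapositive of premise 9 (O(u → j)) is O(¬j → ¬u), and O(¬j) is already established, so O(¬u).
From O(¬u) and premise 12, O(¬u → ¬m), we obtain O(¬m).
Premise 4 is O(¬c → m); contrapositively O(¬m → c). Since O(¬m) holds, K gives O(c).
Premise 11, O(¬p → ¬c), contraposes to O(c → p); with O(c) we get O(p).
With premise 8, O(p → ¬q), the K-axiom yields O(¬q).
Premises 2, 3, 5, 6, 10 do not contribute to this derivation.
So O(¬q) follows.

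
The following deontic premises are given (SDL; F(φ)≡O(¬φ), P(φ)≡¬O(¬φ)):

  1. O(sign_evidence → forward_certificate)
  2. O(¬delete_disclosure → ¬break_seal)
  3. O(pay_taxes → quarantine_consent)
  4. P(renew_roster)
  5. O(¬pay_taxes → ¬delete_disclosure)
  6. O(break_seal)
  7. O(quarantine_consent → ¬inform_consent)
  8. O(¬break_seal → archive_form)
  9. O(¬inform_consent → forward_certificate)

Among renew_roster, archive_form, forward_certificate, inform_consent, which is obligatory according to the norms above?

From premise 6 we have O(break_seal).
The contrapositive of premise 2 (O(¬delete_disclosure → ¬break_seal)) is O(break_seal → delete_disclosure), and O(break_seal) is already established, so O(delete_disclosure).
Premise 5 is O(¬pay_taxes → ¬delete_disclosure); contrapositively O(delete_disclosure → pay_taxes). Since O(delete_disclosure) holds, K gives O(pay_taxes).
Applying K to premise 3 (O(pay_taxes → quarantine_consent)) and O(pay_taxes) yields O(quarantine_consent).
Premise 7 is O(quarantine_consent → ¬inform_consent); since O(quarantine_consent), deontic closure gives O(¬inform_consent).
From O(¬inform_consent) and premise 9, O(¬inform_consent → forward_certificate), we obtain O(forward_certificate).
So O(forward_certificate) holds — forward_certificate is obligatory. None of the other listed options is made obligatory by any chain of premises.

forward_certificate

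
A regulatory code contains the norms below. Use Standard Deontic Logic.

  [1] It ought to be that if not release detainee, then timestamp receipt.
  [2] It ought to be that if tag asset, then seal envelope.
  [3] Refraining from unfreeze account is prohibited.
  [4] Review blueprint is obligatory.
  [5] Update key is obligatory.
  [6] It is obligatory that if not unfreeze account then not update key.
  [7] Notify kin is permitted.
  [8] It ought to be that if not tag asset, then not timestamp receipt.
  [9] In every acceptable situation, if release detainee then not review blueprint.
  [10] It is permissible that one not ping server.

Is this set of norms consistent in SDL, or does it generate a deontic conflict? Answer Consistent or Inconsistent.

Consistent

Premise 6 is O(¬unfreeze_account → ¬update_key), but O(¬unfreeze_account) is not derivable from the premises, so it does not yield O(¬update_key).
So O(¬update_key) is not derivable, and the apparent clash with O(update_key) does not arise.
A world satisfying every obligation exists (e.g. notify_kin=false, ping_server=false, release_detainee=false, review_blueprint=true, seal_envelope=true, tag_asset=true, timestamp_receipt=true, unfreeze_account=true, update_key=true); no atom is both obligatory and forbidden, so the set is consistent.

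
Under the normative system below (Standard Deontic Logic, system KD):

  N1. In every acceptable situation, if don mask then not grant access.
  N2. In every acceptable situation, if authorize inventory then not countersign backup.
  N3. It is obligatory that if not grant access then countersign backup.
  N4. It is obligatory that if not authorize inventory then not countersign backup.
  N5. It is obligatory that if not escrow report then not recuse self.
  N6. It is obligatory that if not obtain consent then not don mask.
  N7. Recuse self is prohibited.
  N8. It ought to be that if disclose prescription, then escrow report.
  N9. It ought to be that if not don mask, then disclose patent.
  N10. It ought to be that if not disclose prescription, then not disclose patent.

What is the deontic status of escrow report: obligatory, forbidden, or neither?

By case analysis on ¬authorize_inventory: premise 4 gives O(¬authorize_inventory → ¬countersign_backup) and premise 2 gives O(authorize_inventory → ¬countersign_backup), so O(¬countersign_backup) either way.
Premise 3, O(¬grant_access → countersign_backup), contraposes to O(¬countersign_backup → grant_access); with O(¬countersign_backup) we get O(grant_access).
Premise 1, O(don_mask → ¬grant_access), contraposes to O(grant_access → ¬don_mask); with O(grant_access) we get O(¬don_mask).
From O(¬don_mask) and premise 9, O(¬don_mask → disclose_patent), we obtain O(disclose_patent).
Premise 10, O(¬disclose_prescription → ¬disclose_patent), contraposes to O(disclose_patent → disclose_prescription); with O(disclose_patent) we get O(disclose_prescription).
Applying K to premise 8 (O(disclose_prescription → escrow_report)) and O(disclose_prescription) yields O(escrow_report).
Premises 5, 6, 7 do not contribute to this derivation.
Hence escrow_report is obligatory.

Obligatory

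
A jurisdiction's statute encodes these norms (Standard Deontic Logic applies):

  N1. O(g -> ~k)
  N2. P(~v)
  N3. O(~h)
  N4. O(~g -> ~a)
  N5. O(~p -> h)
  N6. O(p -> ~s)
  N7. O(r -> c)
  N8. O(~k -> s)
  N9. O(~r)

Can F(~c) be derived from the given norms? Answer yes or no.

No

Premise 7 is O(r -> c), but O(r) is not derivable from the premises, so it does not yield O(c).
No other premise forces O(c). An ideal world satisfying every premise can still have ~c true, so F(~c) is not derivable.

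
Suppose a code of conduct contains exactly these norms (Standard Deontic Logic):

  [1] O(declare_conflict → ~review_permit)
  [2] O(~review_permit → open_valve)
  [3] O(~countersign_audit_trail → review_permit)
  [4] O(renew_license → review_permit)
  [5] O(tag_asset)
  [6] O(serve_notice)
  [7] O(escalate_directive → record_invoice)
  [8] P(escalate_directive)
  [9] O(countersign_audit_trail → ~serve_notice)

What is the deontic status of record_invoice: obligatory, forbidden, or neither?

Premise 7 is O(escalate_directive → record_invoice), but O(escalate_directive) is not derivable from the premises (the permission P(escalate_directive) asserts only ~O(~escalate_directive), not O(escalate_directive)), so it does not yield O(record_invoice).
No premise or chain of K-axiom applications forces O(record_invoice), and none forces O(~record_invoice). So record_invoice is neither obligatory nor forbidden under these norms.

Neither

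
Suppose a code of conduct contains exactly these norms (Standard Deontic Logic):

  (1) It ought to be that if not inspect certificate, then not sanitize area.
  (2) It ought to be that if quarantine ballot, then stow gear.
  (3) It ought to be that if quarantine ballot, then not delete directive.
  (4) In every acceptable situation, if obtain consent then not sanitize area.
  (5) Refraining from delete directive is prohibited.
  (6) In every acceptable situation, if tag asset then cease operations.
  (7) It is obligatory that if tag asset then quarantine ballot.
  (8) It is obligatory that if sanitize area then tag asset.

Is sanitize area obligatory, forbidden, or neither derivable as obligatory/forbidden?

Forbidden

F(¬delete_directive) at premise 5 means O(delete_directive).
Premise 3 is O(quarantine_ballot → ¬delete_directive); contrapositively O(delete_directive → ¬quarantine_ballot). Since O(delete_directive) holds, K gives O(¬quarantine_ballot).
Premise 7, O(tag_asset → quarantine_ballot), contraposes to O(¬quarantine_ballot → ¬tag_asset); with O(¬quarantine_ballot) we get O(¬tag_asset).
Premise 8 is O(sanitize_area → tag_asset); contrapositively O(¬tag_asset → ¬sanitize_area). Since O(¬tag_asset) holds, K gives O(¬sanitize_area).
Premises 1, 2, 4, 6 do not contribute to this derivation.
Thus O(¬sanitize_area), which is F(sanitize_area): sanitize_area is forbidden.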